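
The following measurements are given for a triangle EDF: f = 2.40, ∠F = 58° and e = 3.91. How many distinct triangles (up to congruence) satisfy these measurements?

e·sin F = 3.91·sin(58°) ≈ 3.316.
Since f = 2.40 < 3.316 = e sin F, no triangle exists.

0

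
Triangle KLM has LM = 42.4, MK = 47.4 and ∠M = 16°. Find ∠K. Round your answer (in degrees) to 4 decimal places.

By the law of cosines, KL² = LM² + MK² − 2·LM·MK·cos M = 180.71, so KL ≈ 13.443.
Law of cosines again: cos K = (MK² + KL² − LM²)/(2·MK·KL) ≈ 0.49413, so ∠K ≈ 60.39°.

60.3876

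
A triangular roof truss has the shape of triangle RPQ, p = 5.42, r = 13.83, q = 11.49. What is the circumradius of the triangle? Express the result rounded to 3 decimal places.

7.123

By the law of cosines, cos R = (p² + q² − r²) / (2·p·q) ≈ -0.23984, so ∠R ≈ 103.88°.
Circumradius = r/(2 sin R) ≈ 7.1229.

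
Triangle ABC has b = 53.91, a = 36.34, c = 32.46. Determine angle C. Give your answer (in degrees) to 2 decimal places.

By the law of cosines, cos C = (a² + b² − c²) / (2·a·b) ≈ 0.80987, so ∠C ≈ 35.92°.

∠C ≈ 35.92°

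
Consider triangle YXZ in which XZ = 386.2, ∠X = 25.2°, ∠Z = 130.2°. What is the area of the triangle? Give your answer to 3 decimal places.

area ≈ 58259.949

The third angle is ∠Y = 180° − ∠X − ∠Z = 24.60°.
Law of sines: ZY = XZ·sin X/sin Y ≈ 395.01.
Law of sines: YX = XZ·sin Z/sin Y ≈ 708.6.
Area = ½·XZ·ZY·sin Z ≈ 58260.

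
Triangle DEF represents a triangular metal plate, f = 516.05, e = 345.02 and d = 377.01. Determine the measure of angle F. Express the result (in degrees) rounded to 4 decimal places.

By the law of cosines, cos F = (d² + e² − f²) / (2·d·e) ≈ -0.01973, so ∠F ≈ 91.13°.

91.1304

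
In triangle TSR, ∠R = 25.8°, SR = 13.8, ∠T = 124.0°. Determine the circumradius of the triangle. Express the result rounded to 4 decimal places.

8.3229

The third angle is ∠S = 180° − ∠R − ∠T = 30.20°.
Law of sines: RT = SR·sin S/sin T ≈ 8.3732.
Law of sines: TS = SR·sin R/sin T ≈ 7.2448.
Circumradius = SR/(2 sin T) ≈ 8.3229.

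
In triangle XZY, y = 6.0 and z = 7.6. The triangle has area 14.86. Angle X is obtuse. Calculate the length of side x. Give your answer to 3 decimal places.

From area = ½·z·y·sin X, we get sin X = 2·area/(z·y) ≈ 0.65175.
Taking the obtuse solution, ∠X ≈ 139.33°.
Law of cosines then gives x ≈ 12.764.

12.764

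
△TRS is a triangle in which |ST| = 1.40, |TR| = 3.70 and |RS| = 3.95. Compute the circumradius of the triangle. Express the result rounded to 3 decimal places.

1.975

By the law of cosines, cos T = (|ST|² + |TR|² − |RS|²) / (2·|ST|·|TR|) ≈ 0.00458, so ∠T ≈ 89.74°.
Circumradius = |RS|/(2 sin T) ≈ 1.975.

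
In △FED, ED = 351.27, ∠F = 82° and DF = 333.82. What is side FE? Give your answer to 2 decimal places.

165.26

Law of sines: sin E = DF·sin F/ED ≈ 0.94107.
Since ED ≥ DF, only the acute value applies: ∠E ≈ 70.23°.
Then ∠D = 180° − ∠F − ∠E ≈ 27.77°.
Law of sines gives FE = ED·sin D/sin F ≈ 165.26.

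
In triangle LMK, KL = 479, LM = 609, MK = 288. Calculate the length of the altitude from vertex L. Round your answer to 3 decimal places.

h_L ≈ 468.111

Semiperimeter s = (288 + 479 + 609)/2 = 688.
Heron's formula: area = √(688·400·209·79) ≈ 67408.
The altitude from L has length 2·area/MK ≈ 468.11.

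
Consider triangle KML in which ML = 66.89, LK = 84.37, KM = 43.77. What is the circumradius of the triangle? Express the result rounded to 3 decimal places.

42.515

By the law of cosines, cos K = (LK² + KM² − ML²) / (2·LK·KM) ≈ 0.61738, so ∠K ≈ 51.87°.
Circumradius = ML/(2 sin K) ≈ 42.515.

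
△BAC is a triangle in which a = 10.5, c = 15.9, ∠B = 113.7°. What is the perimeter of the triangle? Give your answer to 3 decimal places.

48.700

By the law of cosines, b² = a² + c² − 2·a·c·cos B = 497.27, so b ≈ 22.3.
Semiperimeter s = (22.3+10.5+15.9)/2 = 24.35.
Perimeter = 22.3 + 10.5 + 15.9 = 48.7.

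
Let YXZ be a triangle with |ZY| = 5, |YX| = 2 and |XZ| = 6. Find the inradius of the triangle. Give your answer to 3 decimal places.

r ≈ 0.721

Semiperimeter s = (6 + 5 + 2)/2 = 6.5.
Heron's formula: area = √(6.5·0.5·1.5·4.5) ≈ 4.6837.
Inradius = area/s = 4.6837/6.5 ≈ 0.72058.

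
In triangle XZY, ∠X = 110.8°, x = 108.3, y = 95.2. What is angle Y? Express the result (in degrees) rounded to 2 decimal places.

Law of sines: sin Y = y·sin X/x ≈ 0.82175.
Since x ≥ y, only the acute value applies: ∠Y ≈ 55.26°.
Then ∠Z = 180° − ∠X − ∠Y ≈ 13.94°.

55.26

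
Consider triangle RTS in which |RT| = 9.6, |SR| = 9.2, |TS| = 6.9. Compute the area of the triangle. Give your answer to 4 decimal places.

30.1161

Semiperimeter s = (6.9 + 9.2 + 9.6)/2 = 12.85.
Heron's formula: area = √(12.85·5.95·3.65·3.25) ≈ 30.116.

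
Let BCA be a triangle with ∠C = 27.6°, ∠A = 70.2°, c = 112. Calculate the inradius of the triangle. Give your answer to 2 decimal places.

43.59

The third angle is ∠B = 180° − ∠C − ∠A = 82.20°.
Law of sines: b = c·sin B/sin C ≈ 239.51.
Law of sines: a = c·sin A/sin C ≈ 227.45.
Area = ½·c·b·sin A ≈ 12620.
Semiperimeter s = (239.51+112+227.45)/2 = 289.48.
Inradius = area/s = 12620/289.48 ≈ 43.594.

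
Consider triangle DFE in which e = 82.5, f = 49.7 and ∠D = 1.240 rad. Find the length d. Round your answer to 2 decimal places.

81.32

By the law of cosines, d² = f² + e² − 2·f·e·cos D = 6612.8, so d ≈ 81.319.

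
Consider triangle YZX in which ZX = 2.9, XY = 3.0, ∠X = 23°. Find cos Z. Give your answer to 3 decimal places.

By the law of cosines, YZ² = ZX² + XY² − 2·ZX·XY·cos X = 1.3932, so YZ ≈ 1.1803.
Law of cosines again: cos Z = (YZ² + ZX² − XY²)/(2·YZ·ZX) ≈ 0.11733, so ∠Z ≈ 83.26°.

0.117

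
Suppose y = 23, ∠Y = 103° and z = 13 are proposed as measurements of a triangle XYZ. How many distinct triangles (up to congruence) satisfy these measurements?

1

z·sin Y = 13·sin(103°) ≈ 12.67.
Since ∠Y is not acute, a triangle exists only if y > z; here y > z, so there is exactly one triangle.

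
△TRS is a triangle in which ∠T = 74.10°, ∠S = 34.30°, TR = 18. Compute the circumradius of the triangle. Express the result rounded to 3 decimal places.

15.971

The third angle is ∠R = 180° − ∠S − ∠T = 71.60°.
Law of sines: RS = TR·sin T/sin S ≈ 30.72.
Law of sines: ST = TR·sin R/sin S ≈ 30.309.
Circumradius = TR/(2 sin S) ≈ 15.971.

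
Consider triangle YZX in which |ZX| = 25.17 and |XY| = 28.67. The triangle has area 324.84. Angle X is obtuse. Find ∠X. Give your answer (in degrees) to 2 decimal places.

From area = ½·|ZX|·|XY|·sin X, we get sin X = 2·area/(|ZX|·|XY|) ≈ 0.90030.
Taking the obtuse solution, ∠X ≈ 115.80°.

115.80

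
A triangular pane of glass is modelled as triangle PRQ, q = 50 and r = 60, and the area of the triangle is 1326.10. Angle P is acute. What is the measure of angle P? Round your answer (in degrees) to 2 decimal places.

∠P ≈ 62.14°

From area = ½·r·q·sin P, we get sin P = 2·area/(r·q) ≈ 0.88407.
Taking the acute solution, ∠P ≈ 62.14°.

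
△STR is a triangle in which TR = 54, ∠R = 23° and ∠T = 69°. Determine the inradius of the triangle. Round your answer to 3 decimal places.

The third angle is ∠S = 180° − ∠T − ∠R = 88.00°.
Law of sines: RS = TR·sin T/sin S ≈ 50.444.
Law of sines: ST = TR·sin R/sin S ≈ 21.112.
Area = ½·TR·RS·sin R ≈ 532.17.
Semiperimeter s = (54+50.444+21.112)/2 = 62.778.
Inradius = area/s = 532.17/62.778 ≈ 8.477.

8.477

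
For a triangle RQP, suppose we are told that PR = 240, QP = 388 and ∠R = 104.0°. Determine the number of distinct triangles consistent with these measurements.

1

PR·sin R = 240·sin(104.0°) ≈ 232.9.
Since ∠R is not acute, a triangle exists only if QP > PR; here QP > PR, so there is exactly one triangle.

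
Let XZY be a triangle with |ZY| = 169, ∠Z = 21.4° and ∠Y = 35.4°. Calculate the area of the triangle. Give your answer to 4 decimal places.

area ≈ 3607.2472

The third angle is ∠X = 180° − ∠Z − ∠Y = 123.20°.
Law of sines: |YX| = |ZY|·sin Z/sin X ≈ 73.694.
Law of sines: |XZ| = |ZY|·sin Y/sin X ≈ 117.
Area = ½·|ZY|·|YX|·sin Y ≈ 3607.2.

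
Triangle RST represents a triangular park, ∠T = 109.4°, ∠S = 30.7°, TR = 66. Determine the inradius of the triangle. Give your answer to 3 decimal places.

The third angle is ∠R = 180° − ∠S − ∠T = 39.90°.
Law of sines: ST = TR·sin R/sin S ≈ 82.923.
Law of sines: RS = TR·sin T/sin S ≈ 121.93.
Area = ½·TR·ST·sin T ≈ 2581.1.
Semiperimeter s = (82.923+66+121.93)/2 = 135.43.
Inradius = area/s = 2581.1/135.43 ≈ 19.059.

r ≈ 19.059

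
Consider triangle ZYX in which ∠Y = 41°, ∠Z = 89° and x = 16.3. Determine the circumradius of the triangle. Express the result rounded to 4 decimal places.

10.6391

The third angle is ∠X = 180° − ∠Z − ∠Y = 50.00°.
Law of sines: z = x·sin Z/sin X ≈ 21.275.
Law of sines: y = x·sin Y/sin X ≈ 13.96.
Circumradius = x/(2 sin X) ≈ 10.639.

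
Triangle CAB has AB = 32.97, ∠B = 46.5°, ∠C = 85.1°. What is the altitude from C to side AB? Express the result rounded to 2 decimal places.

h_C ≈ 17.95

The third angle is ∠A = 180° − ∠B − ∠C = 48.40°.
Law of sines: BC = AB·sin A/sin C ≈ 24.745.
Law of sines: CA = AB·sin B/sin C ≈ 24.003.
Area = ½·AB·BC·sin B ≈ 295.9.
The altitude from C has length 2·area/AB ≈ 17.95.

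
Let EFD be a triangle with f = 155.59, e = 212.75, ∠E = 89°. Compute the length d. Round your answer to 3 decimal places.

Law of sines: sin F = f·sin E/e ≈ 0.73122.
Since e ≥ f, only the acute value applies: ∠F ≈ 46.99°.
Then ∠D = 180° − ∠E − ∠F ≈ 44.01°.
Law of sines gives d = e·sin D/sin E ≈ 147.84.

147.842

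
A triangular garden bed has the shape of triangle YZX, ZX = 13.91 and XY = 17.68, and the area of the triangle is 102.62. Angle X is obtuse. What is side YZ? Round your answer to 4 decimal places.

27.8756

From area = ½·ZX·XY·sin X, we get sin X = 2·area/(ZX·XY) ≈ 0.83455.
Taking the obtuse solution, ∠X ≈ 123.43°.
Law of cosines then gives YZ ≈ 27.876.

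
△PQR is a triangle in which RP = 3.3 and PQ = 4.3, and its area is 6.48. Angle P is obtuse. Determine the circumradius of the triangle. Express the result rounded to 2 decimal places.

From area = ½·RP·PQ·sin P, we get sin P = 2·area/(RP·PQ) ≈ 0.91332.
Taking the obtuse solution, ∠P ≈ 114.03°.
Law of cosines then gives QR ≈ 6.3982.
Circumradius = QR/(2 sin P) ≈ 3.5027.

3.50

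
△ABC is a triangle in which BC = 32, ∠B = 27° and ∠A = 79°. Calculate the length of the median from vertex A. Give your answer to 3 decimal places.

The third angle is ∠C = 180° − ∠A − ∠B = 74.00°.
Law of sines: CA = BC·sin B/sin A ≈ 14.8.
Law of sines: AB = BC·sin C/sin A ≈ 31.336.
Median from A: ½√(2·CA² + 2·AB² − BC²) ≈ 18.56.

18.560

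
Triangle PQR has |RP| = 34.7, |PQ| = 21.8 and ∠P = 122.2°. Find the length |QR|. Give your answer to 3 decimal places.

49.855

By the law of cosines, |QR|² = |RP|² + |PQ|² − 2·|RP|·|PQ|·cos P = 2485.5, so |QR| ≈ 49.855.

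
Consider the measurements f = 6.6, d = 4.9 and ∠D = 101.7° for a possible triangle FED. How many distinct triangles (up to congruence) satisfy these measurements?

f·sin D = 6.6·sin(101.7°) ≈ 6.463.
Since ∠D is not acute, a triangle exists only if d > f; here d ≤ f, so there is no triangle.

0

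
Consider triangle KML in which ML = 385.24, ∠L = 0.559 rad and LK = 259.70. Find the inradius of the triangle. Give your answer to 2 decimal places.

By the law of cosines, KM² = ML² + LK² − 2·ML·LK·cos L = 46217, so KM ≈ 214.98.
Area = ½·ML·LK·sin L ≈ 26529.
Semiperimeter s = (385.24+259.7+214.98)/2 = 429.96.
Inradius = area/s = 26529/429.96 ≈ 61.702.

r ≈ 61.70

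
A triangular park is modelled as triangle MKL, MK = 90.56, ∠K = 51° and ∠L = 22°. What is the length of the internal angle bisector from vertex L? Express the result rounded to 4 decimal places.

The third angle is ∠M = 180° − ∠K − ∠L = 107.00°.
Law of sines: KL = MK·sin M/sin L ≈ 231.18.
Law of sines: LM = MK·sin K/sin L ≈ 187.87.
The bisector from L has length 2·KL·LM·cos(∠L/2)/(KL+LM) ≈ 203.48.

t_L ≈ 203.4815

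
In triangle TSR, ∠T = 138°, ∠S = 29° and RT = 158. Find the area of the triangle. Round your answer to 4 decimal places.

area ≈ 3875.3584

The third angle is ∠R = 180° − ∠T − ∠S = 13.00°.
Law of sines: SR = RT·sin T/sin S ≈ 218.07.
Law of sines: TS = RT·sin R/sin S ≈ 73.312.
Area = ½·RT·SR·sin R ≈ 3875.4.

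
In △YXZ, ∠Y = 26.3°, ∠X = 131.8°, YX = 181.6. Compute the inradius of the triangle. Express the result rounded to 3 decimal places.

The third angle is ∠Z = 180° − ∠Y − ∠X = 21.90°.
Law of sines: XZ = YX·sin Y/sin Z ≈ 215.72.
Law of sines: ZY = YX·sin X/sin Z ≈ 362.96.
Area = ½·YX·XZ·sin X ≈ 14602.
Semiperimeter s = (215.72+362.96+181.6)/2 = 380.14.
Inradius = area/s = 14602/380.14 ≈ 38.412.

38.412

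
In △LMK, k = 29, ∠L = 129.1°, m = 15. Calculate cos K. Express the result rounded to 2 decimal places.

By the law of cosines, l² = m² + k² − 2·m·k·cos L = 1614.7, so l ≈ 40.183.
Law of cosines again: cos K = (l² + m² − k²)/(2·l·m) ≈ 0.82845, so ∠K ≈ 34.06°.

0.83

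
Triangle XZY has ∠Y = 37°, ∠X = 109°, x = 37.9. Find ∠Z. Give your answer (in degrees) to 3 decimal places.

34.000

The third angle is ∠Z = 180° − ∠Y − ∠X = 34.00°.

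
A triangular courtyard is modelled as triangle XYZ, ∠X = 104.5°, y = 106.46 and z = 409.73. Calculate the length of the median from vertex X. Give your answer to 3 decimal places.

By the law of cosines, x² = y² + z² − 2·y·z·cos X = 2.0106e+05, so x ≈ 448.39.
Median from X: ½√(2·y² + 2·z² − x²) ≈ 198.35.

m_X ≈ 198.349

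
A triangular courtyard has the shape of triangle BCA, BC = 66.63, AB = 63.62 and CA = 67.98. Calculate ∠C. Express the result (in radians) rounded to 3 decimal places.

By the law of cosines, cos C = (BC² + CA² − AB²) / (2·BC·CA) ≈ 0.55341, so ∠C ≈ 0.9843 rad.

0.984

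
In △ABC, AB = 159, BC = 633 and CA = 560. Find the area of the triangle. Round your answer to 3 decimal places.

Semiperimeter s = (633 + 560 + 159)/2 = 676.
Heron's formula: area = √(676·43·116·517) ≈ 41752.

41752.438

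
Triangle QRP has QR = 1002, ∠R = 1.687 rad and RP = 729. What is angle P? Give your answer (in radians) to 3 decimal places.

By the law of cosines, PQ² = QR² + RP² − 2·QR·RP·cos R = 1.7048e+06, so PQ ≈ 1305.7.
Law of cosines again: cos P = (RP² + PQ² − QR²)/(2·RP·PQ) ≈ 0.64730, so ∠P ≈ 0.867 rad.

∠P ≈ 0.867 rad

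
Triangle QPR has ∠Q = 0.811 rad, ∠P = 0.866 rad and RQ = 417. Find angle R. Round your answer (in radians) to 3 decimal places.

The third angle is ∠R = π − ∠Q − ∠P = 1.465 rad.

1.465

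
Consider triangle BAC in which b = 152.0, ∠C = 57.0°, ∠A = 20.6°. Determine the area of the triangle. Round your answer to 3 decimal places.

area ≈ 3490.173

The third angle is ∠B = 180° − ∠A − ∠C = 102.40°.
Law of sines: a = b·sin A/sin B ≈ 54.757.
Law of sines: c = b·sin C/sin B ≈ 130.52.
Area = ½·b·a·sin C ≈ 3490.2.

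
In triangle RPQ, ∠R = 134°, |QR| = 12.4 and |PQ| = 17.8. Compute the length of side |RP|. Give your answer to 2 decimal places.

Law of sines: sin P = |QR|·sin R/|PQ| ≈ 0.50111.
Since |PQ| ≥ |QR|, only the acute value applies: ∠P ≈ 30.07°.
Then ∠Q = 180° − ∠R − ∠P ≈ 15.93°.
Law of sines gives |RP| = |PQ|·sin Q/sin R ≈ 6.79.

6.79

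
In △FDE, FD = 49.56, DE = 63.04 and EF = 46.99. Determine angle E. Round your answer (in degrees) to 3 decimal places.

∠E ≈ 51.031°

By the law of cosines, cos E = (DE² + EF² − FD²) / (2·DE·EF) ≈ 0.62890, so ∠E ≈ 51.03°.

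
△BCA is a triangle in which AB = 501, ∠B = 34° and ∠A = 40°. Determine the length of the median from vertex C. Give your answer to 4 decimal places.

The third angle is ∠C = 180° − ∠A − ∠B = 106.00°.
Law of sines: CA = AB·sin B/sin C ≈ 291.45.
Law of sines: BC = AB·sin A/sin C ≈ 335.01.
Median from C: ½√(2·BC² + 2·CA² − AB²) ≈ 189.31.

189.3077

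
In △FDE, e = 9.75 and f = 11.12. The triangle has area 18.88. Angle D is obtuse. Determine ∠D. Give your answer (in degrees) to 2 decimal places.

159.62

From area = ½·e·f·sin D, we get sin D = 2·area/(e·f) ≈ 0.34828.
Taking the obtuse solution, ∠D ≈ 159.62°.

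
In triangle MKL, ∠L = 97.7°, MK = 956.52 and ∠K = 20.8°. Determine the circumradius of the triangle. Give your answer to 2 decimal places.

482.61

The third angle is ∠M = 180° − ∠K − ∠L = 61.50°.
Law of sines: KL = MK·sin M/sin L ≈ 848.25.
Law of sines: LM = MK·sin K/sin L ≈ 342.76.
Circumradius = MK/(2 sin L) ≈ 482.61.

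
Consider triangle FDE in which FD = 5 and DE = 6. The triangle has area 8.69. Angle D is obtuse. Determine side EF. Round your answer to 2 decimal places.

10.48

From area = ½·FD·DE·sin D, we get sin D = 2·area/(FD·DE) ≈ 0.57933.
Taking the obtuse solution, ∠D ≈ 144.60°.
Law of cosines then gives EF ≈ 10.484.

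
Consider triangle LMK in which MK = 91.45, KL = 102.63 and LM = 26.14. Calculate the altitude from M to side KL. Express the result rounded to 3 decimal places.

22.138

Semiperimeter s = (91.45 + 102.63 + 26.14)/2 = 110.11.
Heron's formula: area = √(110.11·18.66·7.48·83.97) ≈ 1136.
The altitude from M has length 2·area/KL ≈ 22.138.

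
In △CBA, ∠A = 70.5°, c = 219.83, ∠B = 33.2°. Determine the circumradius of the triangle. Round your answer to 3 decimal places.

R ≈ 113.134

The third angle is ∠C = 180° − ∠B − ∠A = 76.30°.
Law of sines: b = c·sin B/sin C ≈ 123.9.
Law of sines: a = c·sin A/sin C ≈ 213.29.
Circumradius = c/(2 sin C) ≈ 113.13.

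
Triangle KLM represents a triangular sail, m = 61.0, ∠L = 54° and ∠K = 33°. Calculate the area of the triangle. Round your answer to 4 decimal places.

area ≈ 820.9027

The third angle is ∠M = 180° − ∠K − ∠L = 93.00°.
Law of sines: k = m·sin K/sin M ≈ 33.269.
Law of sines: l = m·sin L/sin M ≈ 49.418.
Area = ½·m·k·sin L ≈ 820.9.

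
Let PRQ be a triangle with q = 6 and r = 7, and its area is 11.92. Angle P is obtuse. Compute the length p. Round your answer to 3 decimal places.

12.416

From area = ½·r·q·sin P, we get sin P = 2·area/(r·q) ≈ 0.56762.
Taking the obtuse solution, ∠P ≈ 145.42°.
Law of cosines then gives p ≈ 12.416.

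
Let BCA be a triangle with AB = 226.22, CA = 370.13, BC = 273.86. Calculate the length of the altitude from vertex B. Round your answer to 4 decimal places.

h_B ≈ 166.7411

Semiperimeter s = (370.13 + 226.22 + 273.86)/2 = 435.11.
Heron's formula: area = √(435.11·64.975·208.89·161.25) ≈ 30858.
The altitude from B has length 2·area/CA ≈ 166.74.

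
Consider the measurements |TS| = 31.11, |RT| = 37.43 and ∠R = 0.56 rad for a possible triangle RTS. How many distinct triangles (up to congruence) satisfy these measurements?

|RT|·sin R = 37.43·sin(0.56 rad) ≈ 19.88.
Since |RT| sin R < |TS| < |RT| (19.88 < 31.11 < 37.43), two triangles exist.

2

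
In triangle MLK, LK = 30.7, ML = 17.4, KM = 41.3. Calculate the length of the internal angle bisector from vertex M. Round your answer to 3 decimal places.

By the law of cosines, cos M = (KM² + ML² − LK²) / (2·KM·ML) ≈ 0.74167, so ∠M ≈ 42.13°.
The bisector from M has length 2·KM·ML·cos(∠M/2)/(KM+ML) ≈ 22.849.

t_M ≈ 22.849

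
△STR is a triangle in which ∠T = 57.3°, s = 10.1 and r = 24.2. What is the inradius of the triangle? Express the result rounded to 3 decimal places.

By the law of cosines, t² = r² + s² − 2·r·s·cos T = 423.56, so t ≈ 20.581.
Area = ½·r·s·sin T ≈ 102.84.
Semiperimeter p = (10.1+20.581+24.2)/2 = 27.44.
Inradius = area/p = 102.84/27.44 ≈ 3.7478.

3.748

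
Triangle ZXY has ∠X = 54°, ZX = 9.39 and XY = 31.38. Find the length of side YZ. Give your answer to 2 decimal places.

26.95

By the law of cosines, YZ² = ZX² + XY² − 2·ZX·XY·cos X = 726.49, so YZ ≈ 26.953.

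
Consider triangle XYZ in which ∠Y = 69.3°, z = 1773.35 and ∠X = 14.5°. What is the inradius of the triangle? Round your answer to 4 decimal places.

190.5287

The third angle is ∠Z = 180° − ∠X − ∠Y = 96.20°.
Law of sines: x = z·sin X/sin Z ≈ 446.62.
Law of sines: y = z·sin Y/sin Z ≈ 1668.6.
Area = ½·z·x·sin Y ≈ 3.7045e+05.
Semiperimeter s = (446.62+1668.6+1773.3)/2 = 1944.3.
Inradius = area/s = 3.7045e+05/1944.3 ≈ 190.53.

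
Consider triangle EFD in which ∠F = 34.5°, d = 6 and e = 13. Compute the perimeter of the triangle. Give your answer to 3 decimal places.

27.743

By the law of cosines, f² = d² + e² − 2·d·e·cos F = 76.436, so f ≈ 8.7428.
Semiperimeter s = (13+8.7428+6)/2 = 13.871.
Perimeter = 13 + 8.7428 + 6 = 27.743.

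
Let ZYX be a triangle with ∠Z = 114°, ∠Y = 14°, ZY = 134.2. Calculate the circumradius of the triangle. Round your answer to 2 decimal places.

85.15

The third angle is ∠X = 180° − ∠Z − ∠Y = 52.00°.
Law of sines: YX = ZY·sin Z/sin X ≈ 155.58.
Law of sines: XZ = ZY·sin Y/sin X ≈ 41.2.
Circumradius = ZY/(2 sin X) ≈ 85.151.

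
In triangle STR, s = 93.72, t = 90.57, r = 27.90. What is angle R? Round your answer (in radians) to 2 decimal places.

By the law of cosines, cos R = (s² + t² − r²) / (2·s·t) ≈ 0.95473, so ∠R ≈ 0.3020 rad.

∠R ≈ 0.30 rad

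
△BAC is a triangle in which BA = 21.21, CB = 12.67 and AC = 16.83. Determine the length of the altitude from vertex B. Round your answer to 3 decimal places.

12.669

Semiperimeter s = (16.83 + 12.67 + 21.21)/2 = 25.355.
Heron's formula: area = √(25.355·8.525·12.685·4.145) ≈ 106.61.
The altitude from B has length 2·area/AC ≈ 12.669.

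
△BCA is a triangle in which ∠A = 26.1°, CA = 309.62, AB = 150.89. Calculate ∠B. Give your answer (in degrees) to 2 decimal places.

By the law of cosines, BC² = CA² + AB² − 2·CA·AB·cos A = 34723, so BC ≈ 186.34.
Law of cosines again: cos B = (AB² + BC² − CA²)/(2·AB·BC) ≈ -0.68239, so ∠B ≈ 133.03°.

133.03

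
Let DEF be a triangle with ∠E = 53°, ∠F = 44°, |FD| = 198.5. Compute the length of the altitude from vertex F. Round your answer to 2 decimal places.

The third angle is ∠D = 180° − ∠E − ∠F = 83.00°.
Law of sines: |EF| = |FD|·sin D/sin E ≈ 246.7.
Law of sines: |DE| = |FD|·sin F/sin E ≈ 172.66.
Area = ½·|FD|·|EF|·sin F ≈ 17008.
The altitude from F has length 2·area/|DE| ≈ 197.02.

197.02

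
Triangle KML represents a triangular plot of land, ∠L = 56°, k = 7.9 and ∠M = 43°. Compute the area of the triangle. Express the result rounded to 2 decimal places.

The third angle is ∠K = 180° − ∠M − ∠L = 81.00°.
Law of sines: m = k·sin M/sin K ≈ 5.4549.
Law of sines: l = k·sin L/sin K ≈ 6.631.
Area = ½·k·m·sin L ≈ 17.863.

17.86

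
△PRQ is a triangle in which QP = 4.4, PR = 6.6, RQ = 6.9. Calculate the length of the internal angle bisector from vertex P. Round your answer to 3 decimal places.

By the law of cosines, cos P = (QP² + PR² − RQ²) / (2·QP·PR) ≈ 0.26360, so ∠P ≈ 1.304 rad.
The bisector from P has length 2·QP·PR·cos(∠P/2)/(QP+PR) ≈ 4.1969.

4.197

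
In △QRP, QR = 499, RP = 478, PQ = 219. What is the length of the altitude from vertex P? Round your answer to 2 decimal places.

207.97

Semiperimeter s = (478 + 219 + 499)/2 = 598.
Heron's formula: area = √(598·120·379·99) ≈ 51889.
The altitude from P has length 2·area/QR ≈ 207.97.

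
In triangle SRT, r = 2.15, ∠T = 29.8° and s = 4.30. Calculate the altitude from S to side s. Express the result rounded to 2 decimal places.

By the law of cosines, t² = s² + r² − 2·s·r·cos T = 7.0675, so t ≈ 2.6585.
Area = ½·s·r·sin T ≈ 2.2973.
The altitude from S has length 2·area/s ≈ 1.0685.

1.07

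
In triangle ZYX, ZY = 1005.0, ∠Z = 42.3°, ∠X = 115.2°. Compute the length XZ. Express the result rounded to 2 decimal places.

The third angle is ∠Y = 180° − ∠X − ∠Z = 22.50°.
Law of sines: XZ = ZY·sin Y/sin X ≈ 425.05.

425.05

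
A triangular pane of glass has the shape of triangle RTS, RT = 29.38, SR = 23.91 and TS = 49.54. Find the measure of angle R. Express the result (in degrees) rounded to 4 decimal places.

By the law of cosines, cos R = (SR² + RT² − TS²) / (2·SR·RT) ≈ -0.72553, so ∠R ≈ 136.51°.

136.5132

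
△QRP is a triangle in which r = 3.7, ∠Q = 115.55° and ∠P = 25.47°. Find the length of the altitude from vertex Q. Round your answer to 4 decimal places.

1.5911

The third angle is ∠R = 180° − ∠P − ∠Q = 38.98°.
Law of sines: q = r·sin Q/sin R ≈ 5.3067.
Law of sines: p = r·sin P/sin R ≈ 2.5294.
Area = ½·r·q·sin P ≈ 4.2219.
The altitude from Q has length 2·area/q ≈ 1.5911.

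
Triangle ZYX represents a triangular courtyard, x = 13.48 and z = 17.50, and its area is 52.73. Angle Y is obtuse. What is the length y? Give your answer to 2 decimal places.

30.17

From area = ½·x·z·sin Y, we get sin Y = 2·area/(x·z) ≈ 0.44705.
Taking the obtuse solution, ∠Y ≈ 153.45°.
Law of cosines then gives y ≈ 30.166.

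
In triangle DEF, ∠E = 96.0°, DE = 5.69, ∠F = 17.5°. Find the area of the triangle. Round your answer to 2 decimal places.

The third angle is ∠D = 180° − ∠E − ∠F = 66.50°.
Law of sines: EF = DE·sin D/sin F ≈ 17.353.
Law of sines: FD = DE·sin E/sin F ≈ 18.818.
Area = ½·DE·EF·sin E ≈ 49.098.

area ≈ 49.10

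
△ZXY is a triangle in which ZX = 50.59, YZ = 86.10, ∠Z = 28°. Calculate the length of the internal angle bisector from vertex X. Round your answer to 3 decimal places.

By the law of cosines, XY² = YZ² + ZX² − 2·YZ·ZX·cos Z = 2280.7, so XY ≈ 47.756.
Law of cosines again: cos X = (ZX² + XY² − YZ²)/(2·ZX·XY) ≈ -0.53253, so ∠X ≈ 122.18°.
The bisector from X has length 2·ZX·XY·cos(∠X/2)/(ZX+XY) ≈ 23.754.

23.754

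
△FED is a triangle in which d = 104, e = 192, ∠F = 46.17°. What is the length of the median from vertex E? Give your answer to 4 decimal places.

By the law of cosines, f² = e² + d² − 2·e·d·cos F = 20023, so f ≈ 141.5.
Median from E: ½√(2·d² + 2·f² − e²) ≈ 78.764.

78.7638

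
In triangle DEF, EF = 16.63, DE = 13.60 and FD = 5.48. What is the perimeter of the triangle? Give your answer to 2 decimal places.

Perimeter = 16.63 + 5.48 + 13.6 = 35.71.

35.71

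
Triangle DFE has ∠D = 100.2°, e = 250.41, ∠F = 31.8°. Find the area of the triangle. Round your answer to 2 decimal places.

area ≈ 21880.41

The third angle is ∠E = 180° − ∠D − ∠F = 48.00°.
Law of sines: d = e·sin D/sin E ≈ 331.63.
Law of sines: f = e·sin F/sin E ≈ 177.56.
Area = ½·e·d·sin F ≈ 21880.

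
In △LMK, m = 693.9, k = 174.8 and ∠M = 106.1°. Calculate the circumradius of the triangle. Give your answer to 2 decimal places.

Law of sines: sin K = k·sin M/m ≈ 0.24203.
Since m ≥ k, only the acute value applies: ∠K ≈ 14.01°.
Then ∠L = 180° − ∠M − ∠K ≈ 59.89°.
Law of sines gives l = m·sin L/sin M ≈ 624.8.
Circumradius = m/(2 sin M) ≈ 361.11.

R ≈ 361.11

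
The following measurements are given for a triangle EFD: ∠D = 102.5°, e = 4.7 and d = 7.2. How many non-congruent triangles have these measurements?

1

e·sin D = 4.7·sin(102.5°) ≈ 4.589.
Since ∠D is not acute, a triangle exists only if d > e; here d > e, so there is exactly one triangle.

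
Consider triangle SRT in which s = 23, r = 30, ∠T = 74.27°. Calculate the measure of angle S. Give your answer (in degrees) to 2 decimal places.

By the law of cosines, t² = s² + r² − 2·s·r·cos T = 1054.9, so t ≈ 32.479.
Law of cosines again: cos S = (r² + t² − s²)/(2·r·t) ≈ 0.73169, so ∠S ≈ 42.97°.

42.97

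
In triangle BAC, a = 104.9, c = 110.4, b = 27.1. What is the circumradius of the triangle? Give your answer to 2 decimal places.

By the law of cosines, cos B = (a² + c² − b²) / (2·a·c) ≈ 0.96960, so ∠B ≈ 14.16°.
Circumradius = b/(2 sin B) ≈ 55.374.

R ≈ 55.37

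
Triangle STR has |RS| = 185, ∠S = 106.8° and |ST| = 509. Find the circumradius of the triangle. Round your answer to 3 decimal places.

By the law of cosines, |TR|² = |RS|² + |ST|² − 2·|RS|·|ST|·cos S = 3.4774e+05, so |TR| ≈ 589.69.
Area = ½·|RS|·|ST|·sin S ≈ 45073.
Circumradius = |TR|/(2 sin S) ≈ 307.99.

307.992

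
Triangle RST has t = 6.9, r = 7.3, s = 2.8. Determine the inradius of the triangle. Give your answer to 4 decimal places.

Semiperimeter p = (7.3 + 2.8 + 6.9)/2 = 8.5.
Heron's formula: area = √(8.5·1.2·5.7·1.6) ≈ 9.6449.
Inradius = area/p = 9.6449/8.5 ≈ 1.1347.

1.1347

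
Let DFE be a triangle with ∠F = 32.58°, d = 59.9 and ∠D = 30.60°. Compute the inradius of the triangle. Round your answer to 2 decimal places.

The third angle is ∠E = 180° − ∠D − ∠F = 116.82°.
Law of sines: f = d·sin F/sin D ≈ 63.364.
Law of sines: e = d·sin E/sin D ≈ 105.01.
Area = ½·d·f·sin E ≈ 1693.6.
Semiperimeter s = (59.9+63.364+105.01)/2 = 114.14.
Inradius = area/s = 1693.6/114.14 ≈ 14.838.

14.84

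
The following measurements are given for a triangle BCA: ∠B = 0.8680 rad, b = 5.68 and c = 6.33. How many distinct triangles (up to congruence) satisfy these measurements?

2

c·sin B = 6.33·sin(0.8680 rad) ≈ 4.83.
Since c sin B < b < c (4.83 < 5.68 < 6.33), two triangles exist.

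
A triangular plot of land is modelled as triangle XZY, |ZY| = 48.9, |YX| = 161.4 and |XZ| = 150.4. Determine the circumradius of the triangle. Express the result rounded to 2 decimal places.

By the law of cosines, cos X = (|YX|² + |XZ|² − |ZY|²) / (2·|YX|·|XZ|) ≈ 0.95324, so ∠X ≈ 0.307 rad.
Circumradius = |ZY|/(2 sin X) ≈ 80.902.

80.90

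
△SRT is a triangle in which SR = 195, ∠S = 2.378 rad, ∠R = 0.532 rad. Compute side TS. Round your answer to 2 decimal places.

430.95

The third angle is ∠T = π − ∠S − ∠R = 0.232 rad.
Law of sines: TS = SR·sin R/sin T ≈ 430.95.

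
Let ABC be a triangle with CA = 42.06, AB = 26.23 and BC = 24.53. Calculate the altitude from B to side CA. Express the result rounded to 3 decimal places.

Semiperimeter s = (24.53 + 42.06 + 26.23)/2 = 46.41.
Heron's formula: area = √(46.41·21.88·4.35·20.18) ≈ 298.56.
The altitude from B has length 2·area/CA ≈ 14.197.

h_B ≈ 14.197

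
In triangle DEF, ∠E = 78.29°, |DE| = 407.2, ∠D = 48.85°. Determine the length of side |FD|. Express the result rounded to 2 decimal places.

The third angle is ∠F = 180° − ∠D − ∠E = 52.86°.
Law of sines: |FD| = |DE|·sin E/sin F ≈ 500.18.

500.18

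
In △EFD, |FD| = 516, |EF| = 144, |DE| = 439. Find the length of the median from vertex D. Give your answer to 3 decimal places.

Median from D: ½√(2·|FD|² + 2·|DE|² − |EF|²) ≈ 473.61.

473.608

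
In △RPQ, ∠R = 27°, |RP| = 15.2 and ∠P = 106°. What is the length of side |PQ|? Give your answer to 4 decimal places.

9.4355

The third angle is ∠Q = 180° − ∠R − ∠P = 47.00°.
Law of sines: |PQ| = |RP|·sin R/sin Q ≈ 9.4355.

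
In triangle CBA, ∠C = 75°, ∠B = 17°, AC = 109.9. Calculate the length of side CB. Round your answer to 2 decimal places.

The third angle is ∠A = 180° − ∠C − ∠B = 88.00°.
Law of sines: CB = AC·sin A/sin B ≈ 375.66.

375.66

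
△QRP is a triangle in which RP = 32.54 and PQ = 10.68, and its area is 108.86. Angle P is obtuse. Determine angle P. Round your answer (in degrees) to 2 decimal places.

∠P ≈ 141.21°

From area = ½·RP·PQ·sin P, we get sin P = 2·area/(RP·PQ) ≈ 0.62648.
Taking the obtuse solution, ∠P ≈ 141.21°.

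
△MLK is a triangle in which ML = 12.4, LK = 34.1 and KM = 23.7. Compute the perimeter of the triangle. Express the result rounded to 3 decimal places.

70.200

Perimeter = 34.1 + 23.7 + 12.4 = 70.2.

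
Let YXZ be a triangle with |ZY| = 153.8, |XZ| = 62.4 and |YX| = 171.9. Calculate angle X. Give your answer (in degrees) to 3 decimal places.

By the law of cosines, cos X = (|YX|² + |XZ|² − |ZY|²) / (2·|YX|·|XZ|) ≈ 0.45629, so ∠X ≈ 62.85°.

∠X ≈ 62.852°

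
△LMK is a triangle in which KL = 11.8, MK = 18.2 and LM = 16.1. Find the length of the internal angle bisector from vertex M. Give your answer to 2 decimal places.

By the law of cosines, cos M = (LM² + MK² − KL²) / (2·LM·MK) ≈ 0.76993, so ∠M ≈ 39.65°.
The bisector from M has length 2·LM·MK·cos(∠M/2)/(LM+MK) ≈ 16.073.

t_M ≈ 16.07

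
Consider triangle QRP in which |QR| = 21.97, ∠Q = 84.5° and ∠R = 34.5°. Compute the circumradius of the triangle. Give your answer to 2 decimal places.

12.56

The third angle is ∠P = 180° − ∠Q − ∠R = 61.00°.
Law of sines: |RP| = |QR|·sin Q/sin P ≈ 25.004.
Law of sines: |PQ| = |QR|·sin R/sin P ≈ 14.228.
Circumradius = |QR|/(2 sin P) ≈ 12.56.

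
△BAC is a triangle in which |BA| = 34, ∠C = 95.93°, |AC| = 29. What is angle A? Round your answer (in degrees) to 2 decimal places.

26.03

Law of sines: sin B = |AC|·sin C/|BA| ≈ 0.84838.
Since |BA| ≥ |AC|, only the acute value applies: ∠B ≈ 58.04°.
Then ∠A = 180° − ∠C − ∠B ≈ 26.03°.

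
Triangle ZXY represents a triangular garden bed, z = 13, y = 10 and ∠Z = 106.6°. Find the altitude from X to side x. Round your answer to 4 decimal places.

Law of sines: sin Y = y·sin Z/z ≈ 0.73717.
Since z ≥ y, only the acute value applies: ∠Y ≈ 47.49°.
Then ∠X = 180° − ∠Z − ∠Y ≈ 25.91°.
Law of sines gives x = z·sin X/sin Z ≈ 5.9273.
Area = ½·z·y·sin X ≈ 28.401.
The altitude from X has length 2·area/x ≈ 9.5832.

9.5832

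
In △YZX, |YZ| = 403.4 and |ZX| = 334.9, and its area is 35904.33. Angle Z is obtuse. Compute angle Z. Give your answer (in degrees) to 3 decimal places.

147.891

From area = ½·|YZ|·|ZX|·sin Z, we get sin Z = 2·area/(|YZ|·|ZX|) ≈ 0.53153.
Taking the obtuse solution, ∠Z ≈ 147.89°.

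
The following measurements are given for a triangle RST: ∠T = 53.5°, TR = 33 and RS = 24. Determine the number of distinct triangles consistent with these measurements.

TR·sin T = 33·sin(53.5°) ≈ 26.53.
Since RS = 24 < 26.53 = TR sin T, no triangle exists.

0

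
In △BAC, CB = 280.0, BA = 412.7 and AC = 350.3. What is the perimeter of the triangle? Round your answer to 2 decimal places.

1043.00

Perimeter = 350.3 + 280 + 412.7 = 1043.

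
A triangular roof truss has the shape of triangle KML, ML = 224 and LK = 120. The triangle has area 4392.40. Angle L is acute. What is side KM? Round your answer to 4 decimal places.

From area = ½·ML·LK·sin L, we get sin L = 2·area/(ML·LK) ≈ 0.32682.
Taking the acute solution, ∠L ≈ 19.08°.
Law of cosines then gives KM ≈ 117.34.

117.3374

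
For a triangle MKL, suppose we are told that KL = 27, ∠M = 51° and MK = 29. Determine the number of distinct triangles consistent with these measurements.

2

MK·sin M = 29·sin(51°) ≈ 22.54.
Since MK sin M < KL < MK (22.54 < 27 < 29), two triangles exist.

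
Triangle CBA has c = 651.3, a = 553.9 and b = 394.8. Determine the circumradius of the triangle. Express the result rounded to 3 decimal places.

By the law of cosines, cos C = (b² + a² − c²) / (2·b·a) ≈ 0.08798, so ∠C ≈ 84.95°.
Circumradius = c/(2 sin C) ≈ 326.92.

R ≈ 326.918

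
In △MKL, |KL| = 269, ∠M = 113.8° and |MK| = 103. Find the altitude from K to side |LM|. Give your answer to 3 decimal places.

h_K ≈ 94.241

Law of sines: sin L = |MK|·sin M/|KL| ≈ 0.35034.
Since |KL| ≥ |MK|, only the acute value applies: ∠L ≈ 20.51°.
Then ∠K = 180° − ∠M − ∠L ≈ 45.69°.
Law of sines gives |LM| = |KL|·sin K/sin M ≈ 210.39.
Area = ½·|KL|·|MK|·sin K ≈ 9913.5.
The altitude from K has length 2·area/|LM| ≈ 94.241.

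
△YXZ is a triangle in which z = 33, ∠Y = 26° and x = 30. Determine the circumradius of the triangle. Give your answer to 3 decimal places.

16.505

By the law of cosines, y² = x² + z² − 2·x·z·cos Y = 209.39, so y ≈ 14.47.
Area = ½·x·z·sin Y ≈ 216.99.
Circumradius = y/(2 sin Y) ≈ 16.505.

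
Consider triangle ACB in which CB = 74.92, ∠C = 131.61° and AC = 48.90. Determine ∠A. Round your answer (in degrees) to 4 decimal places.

29.5889

By the law of cosines, BA² = AC² + CB² − 2·AC·CB·cos C = 12870, so BA ≈ 113.45.
Law of cosines again: cos A = (BA² + AC² − CB²)/(2·BA·AC) ≈ 0.86959, so ∠A ≈ 29.59°.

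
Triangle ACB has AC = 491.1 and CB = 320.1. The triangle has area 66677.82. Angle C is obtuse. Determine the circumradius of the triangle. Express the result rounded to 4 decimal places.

From area = ½·AC·CB·sin C, we get sin C = 2·area/(AC·CB) ≈ 0.84831.
Taking the obtuse solution, ∠C ≈ 121.97°.
Law of cosines then gives BA ≈ 714.23.
Circumradius = BA/(2 sin C) ≈ 420.97.

420.9684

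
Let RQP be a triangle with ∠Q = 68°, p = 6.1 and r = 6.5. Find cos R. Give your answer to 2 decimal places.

By the law of cosines, q² = p² + r² − 2·p·r·cos Q = 49.754, so q ≈ 7.0536.
Law of cosines again: cos R = (q² + p² − r²)/(2·q·p) ≈ 0.51960, so ∠R ≈ 58.69°.

cos R ≈ 0.52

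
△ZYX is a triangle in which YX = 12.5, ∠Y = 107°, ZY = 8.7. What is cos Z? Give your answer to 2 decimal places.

cos Z ≈ 0.72

By the law of cosines, XZ² = ZY² + YX² − 2·ZY·YX·cos Y = 295.53, so XZ ≈ 17.191.
Law of cosines again: cos Z = (XZ² + ZY² − YX²)/(2·XZ·ZY) ≈ 0.71867, so ∠Z ≈ 44.06°.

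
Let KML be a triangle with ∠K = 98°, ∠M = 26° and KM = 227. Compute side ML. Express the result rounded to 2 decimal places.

The third angle is ∠L = 180° − ∠K − ∠M = 56.00°.
Law of sines: ML = KM·sin K/sin L ≈ 271.15.

271.15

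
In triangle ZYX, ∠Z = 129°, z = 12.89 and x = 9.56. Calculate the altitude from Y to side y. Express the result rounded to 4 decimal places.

h_Y ≈ 7.4295

Law of sines: sin X = x·sin Z/z ≈ 0.57638.
Since z ≥ x, only the acute value applies: ∠X ≈ 35.20°.
Then ∠Y = 180° − ∠Z − ∠X ≈ 15.80°.
Law of sines gives y = z·sin Y/sin Z ≈ 4.5172.
Area = ½·z·x·sin Y ≈ 16.78.
The altitude from Y has length 2·area/y ≈ 7.4295.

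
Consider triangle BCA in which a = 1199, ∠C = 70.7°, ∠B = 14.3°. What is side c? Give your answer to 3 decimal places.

The third angle is ∠A = 180° − ∠B − ∠C = 95.00°.
Law of sines: c = a·sin C/sin A ≈ 1135.9.

1135.940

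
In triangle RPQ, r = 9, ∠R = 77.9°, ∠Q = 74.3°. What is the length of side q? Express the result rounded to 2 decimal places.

The third angle is ∠P = 180° − ∠Q − ∠R = 27.80°.
Law of sines: q = r·sin Q/sin R ≈ 8.8611.

8.86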